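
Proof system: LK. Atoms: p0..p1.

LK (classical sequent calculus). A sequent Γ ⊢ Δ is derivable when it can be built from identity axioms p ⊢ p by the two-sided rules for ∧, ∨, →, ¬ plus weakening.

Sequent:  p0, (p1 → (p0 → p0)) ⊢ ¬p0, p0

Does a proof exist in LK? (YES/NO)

Derivation trace:
[→L] p0, (p1 → (p0 → p0)) ⊢ ¬p0, p0
  [WR]  ⊢ p0, ¬p0, p1
    [¬R]  ⊢ p0, ¬p0
      [Ax] p0 ⊢ p0
  [→L] p0, (p0 → p0) ⊢ p0
    [Ax] p0 ⊢ p0
    [Ax] p0 ⊢ p0

Result: YES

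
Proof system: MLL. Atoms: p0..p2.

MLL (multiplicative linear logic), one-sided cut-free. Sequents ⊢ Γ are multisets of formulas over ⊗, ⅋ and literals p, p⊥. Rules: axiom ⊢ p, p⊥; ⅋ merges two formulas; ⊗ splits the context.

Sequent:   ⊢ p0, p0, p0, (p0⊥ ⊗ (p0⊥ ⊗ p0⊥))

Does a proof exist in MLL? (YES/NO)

Proof tree:
[⊗]  ⊢ p0, p0, p0, (p0⊥ ⊗ (p0⊥ ⊗ p0⊥))
  [Ax]  ⊢ p0, p0⊥
  [⊗]  ⊢ p0, p0, (p0⊥ ⊗ p0⊥)
    [Ax]  ⊢ p0, p0⊥
    [Ax]  ⊢ p0, p0⊥

Result: YES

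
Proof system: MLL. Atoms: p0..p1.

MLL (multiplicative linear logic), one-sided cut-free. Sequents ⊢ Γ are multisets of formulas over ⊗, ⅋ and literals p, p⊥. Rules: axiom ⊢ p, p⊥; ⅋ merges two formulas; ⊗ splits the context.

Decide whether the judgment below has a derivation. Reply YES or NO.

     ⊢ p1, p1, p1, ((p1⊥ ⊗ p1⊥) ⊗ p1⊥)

Derivation (root first):
[⊗]  ⊢ p1, p1, p1, ((p1⊥ ⊗ p1⊥) ⊗ p1⊥)
  [⊗]  ⊢ p1, p1, (p1⊥ ⊗ p1⊥)
    [Ax]  ⊢ p1, p1⊥
    [Ax]  ⊢ p1, p1⊥
  [Ax]  ⊢ p1, p1⊥

Result: YES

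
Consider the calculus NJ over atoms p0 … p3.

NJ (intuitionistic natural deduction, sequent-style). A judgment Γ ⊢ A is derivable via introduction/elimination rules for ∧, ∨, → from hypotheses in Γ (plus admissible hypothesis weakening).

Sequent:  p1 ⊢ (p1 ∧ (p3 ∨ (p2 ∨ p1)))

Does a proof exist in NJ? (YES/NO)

Proof tree:
[∧I] p1 ⊢ (p1 ∧ (p3 ∨ (p2 ∨ p1)))
  [Ax] p1 ⊢ p1
  [∨I₂] p1 ⊢ (p3 ∨ (p2 ∨ p1))
    [∨I₂] p1 ⊢ (p2 ∨ p1)
      [Ax] p1 ⊢ p1

Result: YES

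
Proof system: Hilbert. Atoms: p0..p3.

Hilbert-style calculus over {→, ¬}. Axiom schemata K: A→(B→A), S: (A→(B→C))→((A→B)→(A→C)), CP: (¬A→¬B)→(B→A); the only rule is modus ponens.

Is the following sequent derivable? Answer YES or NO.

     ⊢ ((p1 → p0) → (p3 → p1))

Search for a countermodel by truth-table:
  v=0000: Γ:[] Δ:[((p1 → p0) → (p3 → p1))=T] refutes=False
  v=0001: Γ:[] Δ:[((p1 → p0) → (p3 → p1))=F] refutes=True  ← countermodel

Result: NO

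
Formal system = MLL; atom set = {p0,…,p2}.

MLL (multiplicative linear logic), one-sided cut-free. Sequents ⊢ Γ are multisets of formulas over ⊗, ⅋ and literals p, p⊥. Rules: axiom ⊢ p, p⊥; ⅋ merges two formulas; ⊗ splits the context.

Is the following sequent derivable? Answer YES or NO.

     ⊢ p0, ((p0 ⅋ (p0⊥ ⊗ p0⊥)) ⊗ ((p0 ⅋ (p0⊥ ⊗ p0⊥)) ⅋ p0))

Derivation (root first):
[⊗]  ⊢ p0, ((p0 ⅋ (p0⊥ ⊗ p0⊥)) ⊗ ((p0 ⅋ (p0⊥ ⊗ p0⊥)) ⅋ p0))
  [⅋]  ⊢ p0, (p0 ⅋ (p0⊥ ⊗ p0⊥))
    [⊗]  ⊢ p0, p0, (p0⊥ ⊗ p0⊥)
      [Ax]  ⊢ p0, p0⊥
      [Ax]  ⊢ p0, p0⊥
  [⅋]  ⊢ ((p0 ⅋ (p0⊥ ⊗ p0⊥)) ⅋ p0)
    [⅋]  ⊢ p0, (p0 ⅋ (p0⊥ ⊗ p0⊥))
      [⊗]  ⊢ p0, p0, (p0⊥ ⊗ p0⊥)
        [Ax]  ⊢ p0, p0⊥
        [Ax]  ⊢ p0, p0⊥

Result: YES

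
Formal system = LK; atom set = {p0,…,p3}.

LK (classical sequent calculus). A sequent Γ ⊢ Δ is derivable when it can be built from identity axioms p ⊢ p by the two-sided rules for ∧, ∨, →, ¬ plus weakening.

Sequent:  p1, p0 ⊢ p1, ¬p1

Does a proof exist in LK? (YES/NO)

Proof tree:
[WL] p1, p0 ⊢ p1, ¬p1
  [¬R] p1 ⊢ p1, ¬p1
    [WL] p1, p1 ⊢ p1
      [Ax] p1 ⊢ p1

Result: YES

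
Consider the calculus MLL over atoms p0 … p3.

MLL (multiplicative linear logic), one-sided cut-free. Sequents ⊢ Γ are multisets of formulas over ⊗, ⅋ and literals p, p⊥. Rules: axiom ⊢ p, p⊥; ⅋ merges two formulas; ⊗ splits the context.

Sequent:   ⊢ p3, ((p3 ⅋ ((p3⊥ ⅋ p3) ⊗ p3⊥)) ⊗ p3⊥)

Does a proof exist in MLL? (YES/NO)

Derivation (root first):
[⊗]  ⊢ p3, ((p3 ⅋ ((p3⊥ ⅋ p3) ⊗ p3⊥)) ⊗ p3⊥)
  [⅋]  ⊢ (p3 ⅋ ((p3⊥ ⅋ p3) ⊗ p3⊥))
    [⊗]  ⊢ p3, ((p3⊥ ⅋ p3) ⊗ p3⊥)
      [⅋]  ⊢ (p3⊥ ⅋ p3)
        [Ax]  ⊢ p3, p3⊥
      [Ax]  ⊢ p3, p3⊥
  [Ax]  ⊢ p3, p3⊥

Result: YES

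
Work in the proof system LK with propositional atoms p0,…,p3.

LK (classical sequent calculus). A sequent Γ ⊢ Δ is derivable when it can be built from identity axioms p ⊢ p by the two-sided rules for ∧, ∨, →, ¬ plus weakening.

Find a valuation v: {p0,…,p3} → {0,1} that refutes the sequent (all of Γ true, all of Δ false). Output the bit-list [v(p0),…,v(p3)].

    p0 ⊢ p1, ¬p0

Enumerate valuations to refute Γ ⊢ Δ:
  v=0000: Γ:[p0=F] Δ:[p1=F, ¬p0=T] refutes=False
  v=0001: Γ:[p0=F] Δ:[p1=F, ¬p0=T] refutes=False
  v=0010: Γ:[p0=F] Δ:[p1=F, ¬p0=T] refutes=False
  v=0011: Γ:[p0=F] Δ:[p1=F, ¬p0=T] refutes=False
  v=0100: Γ:[p0=F] Δ:[p1=T, ¬p0=T] refutes=False
  v=0101: Γ:[p0=F] Δ:[p1=T, ¬p0=T] refutes=False
  v=0110: Γ:[p0=F] Δ:[p1=T, ¬p0=T] refutes=False
  v=0111: Γ:[p0=F] Δ:[p1=T, ¬p0=T] refutes=False
  v=1000: Γ:[p0=T] Δ:[p1=F, ¬p0=F] refutes=True  ← countermodel

Result: [1, 0, 0, 0]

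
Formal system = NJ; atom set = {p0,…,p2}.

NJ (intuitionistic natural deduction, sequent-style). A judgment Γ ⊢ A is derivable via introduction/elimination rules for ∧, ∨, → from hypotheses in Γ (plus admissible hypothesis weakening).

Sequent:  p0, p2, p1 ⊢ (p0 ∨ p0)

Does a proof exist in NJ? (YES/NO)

Derivation trace:
[∨I₂] p0, p2, p1 ⊢ (p0 ∨ p0)
  [Wk] p0, p2, p1 ⊢ p0
    [Wk] p0, p2 ⊢ p0
      [Ax] p0 ⊢ p0

Result: YES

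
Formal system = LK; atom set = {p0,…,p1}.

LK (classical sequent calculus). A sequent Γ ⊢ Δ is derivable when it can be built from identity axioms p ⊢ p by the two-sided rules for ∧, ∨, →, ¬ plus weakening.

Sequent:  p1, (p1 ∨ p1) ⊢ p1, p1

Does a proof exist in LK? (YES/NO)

Proof tree:
[WR] p1, (p1 ∨ p1) ⊢ p1, p1
  [∨L] p1, (p1 ∨ p1) ⊢ p1
    [Ax] p1 ⊢ p1
    [WL] p1, p1 ⊢ p1
      [Ax] p1 ⊢ p1

Result: YES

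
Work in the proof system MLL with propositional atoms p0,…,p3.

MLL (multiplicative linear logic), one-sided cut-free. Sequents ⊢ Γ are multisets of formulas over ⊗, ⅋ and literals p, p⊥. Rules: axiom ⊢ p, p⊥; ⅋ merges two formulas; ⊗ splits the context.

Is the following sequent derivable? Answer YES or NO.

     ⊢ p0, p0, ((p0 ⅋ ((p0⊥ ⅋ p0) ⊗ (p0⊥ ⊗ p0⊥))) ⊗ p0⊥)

Proof tree:
[⊗]  ⊢ p0, p0, ((p0 ⅋ ((p0⊥ ⅋ p0) ⊗ (p0⊥ ⊗ p0⊥))) ⊗ p0⊥)
  [⅋]  ⊢ p0, (p0 ⅋ ((p0⊥ ⅋ p0) ⊗ (p0⊥ ⊗ p0⊥)))
    [⊗]  ⊢ p0, p0, ((p0⊥ ⅋ p0) ⊗ (p0⊥ ⊗ p0⊥))
      [⅋]  ⊢ (p0⊥ ⅋ p0)
        [Ax]  ⊢ p0, p0⊥
      [⊗]  ⊢ p0, p0, (p0⊥ ⊗ p0⊥)
        [Ax]  ⊢ p0, p0⊥
        [Ax]  ⊢ p0, p0⊥
  [Ax]  ⊢ p0, p0⊥

Result: YES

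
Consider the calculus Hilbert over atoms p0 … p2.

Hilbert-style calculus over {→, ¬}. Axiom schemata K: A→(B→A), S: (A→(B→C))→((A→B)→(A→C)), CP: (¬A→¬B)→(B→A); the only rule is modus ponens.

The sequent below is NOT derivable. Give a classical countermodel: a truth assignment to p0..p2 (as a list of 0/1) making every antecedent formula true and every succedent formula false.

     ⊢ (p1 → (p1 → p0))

Search for a countermodel by truth-table:
  v=000: Γ:[] Δ:[(p1 → (p1 → p0))=T] refutes=False
  v=001: Γ:[] Δ:[(p1 → (p1 → p0))=T] refutes=False
  v=010: Γ:[] Δ:[(p1 → (p1 → p0))=F] refutes=True  ← countermodel

Result: [0, 1, 0]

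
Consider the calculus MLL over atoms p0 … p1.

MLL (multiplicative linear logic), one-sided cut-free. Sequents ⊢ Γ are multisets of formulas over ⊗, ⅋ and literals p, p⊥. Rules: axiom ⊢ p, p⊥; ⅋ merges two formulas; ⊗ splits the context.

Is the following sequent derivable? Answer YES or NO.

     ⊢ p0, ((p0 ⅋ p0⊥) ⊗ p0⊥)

Derivation (root first):
[⊗]  ⊢ p0, ((p0 ⅋ p0⊥) ⊗ p0⊥)
  [⅋]  ⊢ (p0 ⅋ p0⊥)
    [Ax]  ⊢ p0, p0⊥
  [Ax]  ⊢ p0, p0⊥

Result: YES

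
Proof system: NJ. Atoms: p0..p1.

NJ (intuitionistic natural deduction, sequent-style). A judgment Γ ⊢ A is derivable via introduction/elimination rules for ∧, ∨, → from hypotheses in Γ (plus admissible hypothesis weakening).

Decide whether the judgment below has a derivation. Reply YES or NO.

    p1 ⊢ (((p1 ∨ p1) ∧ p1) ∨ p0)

Proof tree:
[∨I₁] p1 ⊢ (((p1 ∨ p1) ∧ p1) ∨ p0)
  [∧I] p1 ⊢ ((p1 ∨ p1) ∧ p1)
    [∨I₁] p1 ⊢ (p1 ∨ p1)
      [Ax] p1 ⊢ p1
    [Ax] p1 ⊢ p1

Result: YES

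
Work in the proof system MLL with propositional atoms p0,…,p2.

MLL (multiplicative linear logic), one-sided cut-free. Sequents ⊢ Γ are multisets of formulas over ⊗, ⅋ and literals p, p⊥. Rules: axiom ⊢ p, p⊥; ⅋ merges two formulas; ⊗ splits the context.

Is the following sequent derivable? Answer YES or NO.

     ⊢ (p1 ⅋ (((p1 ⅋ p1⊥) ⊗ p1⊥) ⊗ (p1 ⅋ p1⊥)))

Proof tree:
[⅋]  ⊢ (p1 ⅋ (((p1 ⅋ p1⊥) ⊗ p1⊥) ⊗ (p1 ⅋ p1⊥)))
  [⊗]  ⊢ p1, (((p1 ⅋ p1⊥) ⊗ p1⊥) ⊗ (p1 ⅋ p1⊥))
    [⊗]  ⊢ p1, ((p1 ⅋ p1⊥) ⊗ p1⊥)
      [⅋]  ⊢ (p1 ⅋ p1⊥)
        [Ax]  ⊢ p1, p1⊥
      [Ax]  ⊢ p1, p1⊥
    [⅋]  ⊢ (p1 ⅋ p1⊥)
      [Ax]  ⊢ p1, p1⊥

Result: YES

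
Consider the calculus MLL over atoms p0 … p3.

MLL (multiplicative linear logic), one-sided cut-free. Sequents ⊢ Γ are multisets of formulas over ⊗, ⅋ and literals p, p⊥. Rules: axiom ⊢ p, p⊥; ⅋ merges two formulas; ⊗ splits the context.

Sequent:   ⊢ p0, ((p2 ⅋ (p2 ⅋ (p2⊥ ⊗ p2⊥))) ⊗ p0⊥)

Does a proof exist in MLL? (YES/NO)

Proof tree:
[⊗]  ⊢ p0, ((p2 ⅋ (p2 ⅋ (p2⊥ ⊗ p2⊥))) ⊗ p0⊥)
  [⅋]  ⊢ (p2 ⅋ (p2 ⅋ (p2⊥ ⊗ p2⊥)))
    [⅋]  ⊢ p2, (p2 ⅋ (p2⊥ ⊗ p2⊥))
      [⊗]  ⊢ p2, p2, (p2⊥ ⊗ p2⊥)
        [Ax]  ⊢ p2, p2⊥
        [Ax]  ⊢ p2, p2⊥
  [Ax]  ⊢ p0, p0⊥

Result: YES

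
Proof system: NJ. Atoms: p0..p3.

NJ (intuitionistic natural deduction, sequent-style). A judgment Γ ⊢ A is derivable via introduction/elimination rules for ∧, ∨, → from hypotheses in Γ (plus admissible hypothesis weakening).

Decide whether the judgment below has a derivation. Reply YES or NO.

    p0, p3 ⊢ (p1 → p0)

Proof tree:
[Wk] p0, p3 ⊢ (p1 → p0)
  [→I] p0 ⊢ (p1 → p0)
    [Wk] p0, p1 ⊢ p0
      [Ax] p0 ⊢ p0

Result: YES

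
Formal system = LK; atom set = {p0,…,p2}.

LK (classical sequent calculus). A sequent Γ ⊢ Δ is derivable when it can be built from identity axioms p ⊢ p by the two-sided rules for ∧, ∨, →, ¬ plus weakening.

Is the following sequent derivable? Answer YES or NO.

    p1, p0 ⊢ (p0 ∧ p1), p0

Derivation trace:
[WR] p1, p0 ⊢ (p0 ∧ p1), p0
  [∧R] p1, p0 ⊢ (p0 ∧ p1)
    [Ax] p0 ⊢ p0
    [Ax] p1 ⊢ p1

Result: YES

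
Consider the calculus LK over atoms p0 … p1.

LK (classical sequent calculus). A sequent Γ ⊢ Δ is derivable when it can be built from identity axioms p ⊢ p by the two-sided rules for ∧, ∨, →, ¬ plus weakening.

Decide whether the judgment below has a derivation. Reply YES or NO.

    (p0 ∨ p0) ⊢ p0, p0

Derivation trace:
[WR] (p0 ∨ p0) ⊢ p0, p0
  [∨L] (p0 ∨ p0) ⊢ p0
    [Ax] p0 ⊢ p0
    [Ax] p0 ⊢ p0

Result: YES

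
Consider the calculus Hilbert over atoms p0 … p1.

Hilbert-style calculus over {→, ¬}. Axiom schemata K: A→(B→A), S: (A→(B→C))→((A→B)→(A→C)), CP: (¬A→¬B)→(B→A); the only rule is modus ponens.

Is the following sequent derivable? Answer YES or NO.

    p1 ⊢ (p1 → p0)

Enumerate valuations to refute Γ ⊢ Δ:
  v=00: Γ:[p1=F] Δ:[(p1 → p0)=T] refutes=False
  v=01: Γ:[p1=T] Δ:[(p1 → p0)=F] refutes=True  ← countermodel

Result: NO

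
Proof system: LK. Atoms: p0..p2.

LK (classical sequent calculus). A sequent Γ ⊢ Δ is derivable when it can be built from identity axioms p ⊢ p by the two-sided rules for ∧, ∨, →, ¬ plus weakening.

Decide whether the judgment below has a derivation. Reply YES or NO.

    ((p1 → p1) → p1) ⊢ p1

Proof tree:
[→L] ((p1 → p1) → p1) ⊢ p1
  [→R]  ⊢ (p1 → p1)
    [Ax] p1 ⊢ p1
  [Ax] p1 ⊢ p1

Result: YES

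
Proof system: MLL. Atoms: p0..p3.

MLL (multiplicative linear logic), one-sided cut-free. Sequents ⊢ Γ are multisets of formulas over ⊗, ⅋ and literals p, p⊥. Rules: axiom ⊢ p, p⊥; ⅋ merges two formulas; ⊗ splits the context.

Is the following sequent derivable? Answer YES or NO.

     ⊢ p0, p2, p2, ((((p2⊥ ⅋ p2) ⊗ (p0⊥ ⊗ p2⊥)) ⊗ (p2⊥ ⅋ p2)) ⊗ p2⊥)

Proof tree:
[⊗]  ⊢ p0, p2, p2, ((((p2⊥ ⅋ p2) ⊗ (p0⊥ ⊗ p2⊥)) ⊗ (p2⊥ ⅋ p2)) ⊗ p2⊥)
  [⊗]  ⊢ p0, p2, (((p2⊥ ⅋ p2) ⊗ (p0⊥ ⊗ p2⊥)) ⊗ (p2⊥ ⅋ p2))
    [⊗]  ⊢ p0, p2, ((p2⊥ ⅋ p2) ⊗ (p0⊥ ⊗ p2⊥))
      [⅋]  ⊢ (p2⊥ ⅋ p2)
        [Ax]  ⊢ p2, p2⊥
      [⊗]  ⊢ p0, p2, (p0⊥ ⊗ p2⊥)
        [Ax]  ⊢ p0, p0⊥
        [Ax]  ⊢ p2, p2⊥
    [⅋]  ⊢ (p2⊥ ⅋ p2)
      [Ax]  ⊢ p2, p2⊥
  [Ax]  ⊢ p2, p2⊥

Result: YES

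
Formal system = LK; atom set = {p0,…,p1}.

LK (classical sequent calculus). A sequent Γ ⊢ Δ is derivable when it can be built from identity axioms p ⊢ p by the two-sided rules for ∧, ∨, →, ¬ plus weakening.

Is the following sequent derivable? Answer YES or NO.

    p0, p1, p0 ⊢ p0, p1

Proof tree:
[WL] p0, p1, p0 ⊢ p0, p1
  [WR] p0, p1 ⊢ p0, p1
    [WL] p0, p1 ⊢ p0
      [Ax] p0 ⊢ p0

Result: YES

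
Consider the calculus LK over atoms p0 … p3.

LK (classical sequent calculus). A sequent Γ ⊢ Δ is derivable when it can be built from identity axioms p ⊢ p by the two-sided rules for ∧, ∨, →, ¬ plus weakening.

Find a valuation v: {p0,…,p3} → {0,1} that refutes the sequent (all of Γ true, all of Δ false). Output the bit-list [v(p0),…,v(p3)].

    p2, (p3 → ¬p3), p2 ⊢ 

Truth-table refutation:
  v=0000: Γ:[p2=F, (p3 → ¬p3)=T, p2=F] Δ:[] refutes=False
  v=0001: Γ:[p2=F, (p3 → ¬p3)=F, p2=F] Δ:[] refutes=False
  v=0010: Γ:[p2=T, (p3 → ¬p3)=T, p2=T] Δ:[] refutes=True  ← countermodel

Result: [0, 0, 1, 0]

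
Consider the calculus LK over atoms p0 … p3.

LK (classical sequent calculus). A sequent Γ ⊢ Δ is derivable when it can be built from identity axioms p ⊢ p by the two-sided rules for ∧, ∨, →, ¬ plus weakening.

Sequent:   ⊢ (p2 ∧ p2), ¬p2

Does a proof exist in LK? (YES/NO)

Derivation trace:
[¬R]  ⊢ (p2 ∧ p2), ¬p2
  [∧R] p2 ⊢ (p2 ∧ p2)
    [Ax] p2 ⊢ p2
    [Ax] p2 ⊢ p2

Result: YES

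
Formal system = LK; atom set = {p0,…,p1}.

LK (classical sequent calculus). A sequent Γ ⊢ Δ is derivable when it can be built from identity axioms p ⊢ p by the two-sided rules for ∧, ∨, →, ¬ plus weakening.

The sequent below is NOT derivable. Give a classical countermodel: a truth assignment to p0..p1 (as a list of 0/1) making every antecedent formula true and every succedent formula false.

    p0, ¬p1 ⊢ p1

Enumerate valuations to refute Γ ⊢ Δ:
  v=00: Γ:[p0=F, ¬p1=T] Δ:[p1=F] refutes=False
  v=01: Γ:[p0=F, ¬p1=F] Δ:[p1=T] refutes=False
  v=10: Γ:[p0=T, ¬p1=T] Δ:[p1=F] refutes=True  ← countermodel

Result: [1, 0]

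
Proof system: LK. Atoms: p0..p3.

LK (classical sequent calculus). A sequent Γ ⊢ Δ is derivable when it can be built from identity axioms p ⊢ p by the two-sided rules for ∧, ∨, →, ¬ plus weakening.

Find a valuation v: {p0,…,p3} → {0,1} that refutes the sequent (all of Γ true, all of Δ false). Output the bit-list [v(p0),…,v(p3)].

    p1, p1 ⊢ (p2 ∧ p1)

Enumerate valuations to refute Γ ⊢ Δ:
  v=0000: Γ:[p1=F, p1=F] Δ:[(p2 ∧ p1)=F] refutes=False
  v=0001: Γ:[p1=F, p1=F] Δ:[(p2 ∧ p1)=F] refutes=False
  v=0010: Γ:[p1=F, p1=F] Δ:[(p2 ∧ p1)=F] refutes=False
  v=0011: Γ:[p1=F, p1=F] Δ:[(p2 ∧ p1)=F] refutes=False
  v=0100: Γ:[p1=T, p1=T] Δ:[(p2 ∧ p1)=F] refutes=True  ← countermodel

Result: [0, 1, 0, 0]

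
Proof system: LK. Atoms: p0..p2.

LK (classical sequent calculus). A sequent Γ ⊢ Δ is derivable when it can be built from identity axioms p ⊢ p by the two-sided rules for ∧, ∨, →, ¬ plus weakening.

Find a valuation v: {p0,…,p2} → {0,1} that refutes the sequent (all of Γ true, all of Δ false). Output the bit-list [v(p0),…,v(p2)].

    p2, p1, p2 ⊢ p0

Enumerate valuations to refute Γ ⊢ Δ:
  v=000: Γ:[p2=F, p1=F, p2=F] Δ:[p0=F] refutes=False
  v=001: Γ:[p2=T, p1=F, p2=T] Δ:[p0=F] refutes=False
  v=010: Γ:[p2=F, p1=T, p2=F] Δ:[p0=F] refutes=False
  v=011: Γ:[p2=T, p1=T, p2=T] Δ:[p0=F] refutes=True  ← countermodel

Result: [0, 1, 1]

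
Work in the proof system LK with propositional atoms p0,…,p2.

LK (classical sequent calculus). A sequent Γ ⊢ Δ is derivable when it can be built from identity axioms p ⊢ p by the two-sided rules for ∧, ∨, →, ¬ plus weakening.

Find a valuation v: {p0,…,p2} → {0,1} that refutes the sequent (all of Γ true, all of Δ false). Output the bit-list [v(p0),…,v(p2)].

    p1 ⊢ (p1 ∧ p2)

Enumerate valuations to refute Γ ⊢ Δ:
  v=000: Γ:[p1=F] Δ:[(p1 ∧ p2)=F] refutes=False
  v=001: Γ:[p1=F] Δ:[(p1 ∧ p2)=F] refutes=False
  v=010: Γ:[p1=T] Δ:[(p1 ∧ p2)=F] refutes=True  ← countermodel

Result: [0, 1, 0]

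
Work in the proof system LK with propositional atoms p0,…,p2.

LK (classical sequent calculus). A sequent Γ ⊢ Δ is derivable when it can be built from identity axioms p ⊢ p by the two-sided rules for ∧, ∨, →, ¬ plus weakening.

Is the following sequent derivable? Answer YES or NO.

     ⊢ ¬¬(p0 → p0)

Derivation trace:
[¬R]  ⊢ ¬¬(p0 → p0)
  [¬L] ¬(p0 → p0) ⊢ 
    [→R]  ⊢ (p0 → p0)
      [Ax] p0 ⊢ p0

Result: YES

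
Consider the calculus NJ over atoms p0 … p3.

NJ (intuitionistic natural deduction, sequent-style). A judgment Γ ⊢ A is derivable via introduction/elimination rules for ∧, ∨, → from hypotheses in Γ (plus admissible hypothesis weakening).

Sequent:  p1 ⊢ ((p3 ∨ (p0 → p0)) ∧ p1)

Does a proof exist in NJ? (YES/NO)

Proof tree:
[∧I] p1 ⊢ ((p3 ∨ (p0 → p0)) ∧ p1)
  [∨I₂]  ⊢ (p3 ∨ (p0 → p0))
    [→I]  ⊢ (p0 → p0)
      [Ax] p0 ⊢ p0
  [Ax] p1 ⊢ p1

Result: YES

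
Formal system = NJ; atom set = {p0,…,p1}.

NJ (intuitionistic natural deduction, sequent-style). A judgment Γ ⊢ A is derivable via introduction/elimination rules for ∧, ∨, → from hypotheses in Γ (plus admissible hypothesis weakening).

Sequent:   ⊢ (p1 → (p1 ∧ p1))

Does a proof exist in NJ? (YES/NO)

Derivation (root first):
[→I]  ⊢ (p1 → (p1 ∧ p1))
  [∧I] p1 ⊢ (p1 ∧ p1)
    [Ax] p1 ⊢ p1
    [Ax] p1 ⊢ p1

Result: YES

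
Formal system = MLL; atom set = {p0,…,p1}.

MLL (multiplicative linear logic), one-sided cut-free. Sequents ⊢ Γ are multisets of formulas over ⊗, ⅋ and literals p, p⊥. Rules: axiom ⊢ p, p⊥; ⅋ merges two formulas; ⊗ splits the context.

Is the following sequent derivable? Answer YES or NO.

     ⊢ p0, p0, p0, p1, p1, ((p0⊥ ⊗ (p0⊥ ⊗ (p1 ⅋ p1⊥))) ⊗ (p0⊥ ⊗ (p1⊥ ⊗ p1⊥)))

Proof tree:
[⊗]  ⊢ p0, p0, p0, p1, p1, ((p0⊥ ⊗ (p0⊥ ⊗ (p1 ⅋ p1⊥))) ⊗ (p0⊥ ⊗ (p1⊥ ⊗ p1⊥)))
  [⊗]  ⊢ p0, p0, (p0⊥ ⊗ (p0⊥ ⊗ (p1 ⅋ p1⊥)))
    [Ax]  ⊢ p0, p0⊥
    [⊗]  ⊢ p0, (p0⊥ ⊗ (p1 ⅋ p1⊥))
      [Ax]  ⊢ p0, p0⊥
      [⅋]  ⊢ (p1 ⅋ p1⊥)
        [Ax]  ⊢ p1, p1⊥
  [⊗]  ⊢ p0, p1, p1, (p0⊥ ⊗ (p1⊥ ⊗ p1⊥))
    [Ax]  ⊢ p0, p0⊥
    [⊗]  ⊢ p1, p1, (p1⊥ ⊗ p1⊥)
      [Ax]  ⊢ p1, p1⊥
      [Ax]  ⊢ p1, p1⊥

Result: YES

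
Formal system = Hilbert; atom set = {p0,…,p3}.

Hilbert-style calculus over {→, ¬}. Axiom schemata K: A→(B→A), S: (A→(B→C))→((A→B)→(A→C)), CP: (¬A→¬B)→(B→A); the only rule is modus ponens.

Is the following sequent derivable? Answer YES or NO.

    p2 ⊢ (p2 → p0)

Truth-table refutation:
  v=0000: Γ:[p2=F] Δ:[(p2 → p0)=T] refutes=False
  v=0001: Γ:[p2=F] Δ:[(p2 → p0)=T] refutes=False
  v=0010: Γ:[p2=T] Δ:[(p2 → p0)=F] refutes=True  ← countermodel

Result: NO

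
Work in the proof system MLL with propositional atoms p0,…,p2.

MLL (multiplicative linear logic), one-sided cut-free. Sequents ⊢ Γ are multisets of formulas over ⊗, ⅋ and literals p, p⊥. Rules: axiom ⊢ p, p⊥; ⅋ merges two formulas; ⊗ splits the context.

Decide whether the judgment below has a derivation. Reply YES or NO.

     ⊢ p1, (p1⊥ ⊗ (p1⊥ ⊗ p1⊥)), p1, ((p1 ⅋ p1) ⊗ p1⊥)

Proof tree:
[⊗]  ⊢ p1, (p1⊥ ⊗ (p1⊥ ⊗ p1⊥)), p1, ((p1 ⅋ p1) ⊗ p1⊥)
  [⅋]  ⊢ p1, (p1⊥ ⊗ (p1⊥ ⊗ p1⊥)), (p1 ⅋ p1)
    [⊗]  ⊢ p1, p1, p1, (p1⊥ ⊗ (p1⊥ ⊗ p1⊥))
      [Ax]  ⊢ p1, p1⊥
      [⊗]  ⊢ p1, p1, (p1⊥ ⊗ p1⊥)
        [Ax]  ⊢ p1, p1⊥
        [Ax]  ⊢ p1, p1⊥
  [Ax]  ⊢ p1, p1⊥

Result: YES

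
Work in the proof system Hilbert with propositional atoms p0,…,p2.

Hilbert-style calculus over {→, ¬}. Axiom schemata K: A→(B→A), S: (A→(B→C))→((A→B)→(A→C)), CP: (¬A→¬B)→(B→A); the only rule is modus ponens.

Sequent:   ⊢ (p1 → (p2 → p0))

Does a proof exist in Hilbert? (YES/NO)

Truth-table refutation:
  v=000: Γ:[] Δ:[(p1 → (p2 → p0))=T] refutes=False
  v=001: Γ:[] Δ:[(p1 → (p2 → p0))=T] refutes=False
  v=010: Γ:[] Δ:[(p1 → (p2 → p0))=T] refutes=False
  v=011: Γ:[] Δ:[(p1 → (p2 → p0))=F] refutes=True  ← countermodel

Result: NO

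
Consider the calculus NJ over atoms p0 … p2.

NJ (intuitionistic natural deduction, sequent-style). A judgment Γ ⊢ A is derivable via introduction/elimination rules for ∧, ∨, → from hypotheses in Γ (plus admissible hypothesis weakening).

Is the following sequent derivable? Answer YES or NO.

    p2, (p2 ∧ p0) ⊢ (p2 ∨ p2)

Proof tree:
[∨I₂] p2, (p2 ∧ p0) ⊢ (p2 ∨ p2)
  [Wk] p2, (p2 ∧ p0) ⊢ p2
    [Ax] p2 ⊢ p2

Result: YES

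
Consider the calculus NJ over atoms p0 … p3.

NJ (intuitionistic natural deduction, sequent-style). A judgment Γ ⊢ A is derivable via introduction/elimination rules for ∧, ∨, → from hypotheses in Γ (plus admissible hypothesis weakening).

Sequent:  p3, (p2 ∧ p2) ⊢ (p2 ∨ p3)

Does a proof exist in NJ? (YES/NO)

Derivation (root first):
[Wk] p3, (p2 ∧ p2) ⊢ (p2 ∨ p3)
  [∨I₂] p3 ⊢ (p2 ∨ p3)
    [Ax] p3 ⊢ p3

Result: YES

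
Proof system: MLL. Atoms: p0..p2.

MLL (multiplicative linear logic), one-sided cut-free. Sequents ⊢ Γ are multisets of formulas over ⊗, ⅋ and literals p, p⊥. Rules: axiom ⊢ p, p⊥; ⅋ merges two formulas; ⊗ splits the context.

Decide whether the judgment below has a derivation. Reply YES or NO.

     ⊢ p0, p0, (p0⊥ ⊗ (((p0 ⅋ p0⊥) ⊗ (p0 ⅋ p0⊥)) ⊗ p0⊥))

Derivation trace:
[⊗]  ⊢ p0, p0, (p0⊥ ⊗ (((p0 ⅋ p0⊥) ⊗ (p0 ⅋ p0⊥)) ⊗ p0⊥))
  [Ax]  ⊢ p0, p0⊥
  [⊗]  ⊢ p0, (((p0 ⅋ p0⊥) ⊗ (p0 ⅋ p0⊥)) ⊗ p0⊥)
    [⊗]  ⊢ ((p0 ⅋ p0⊥) ⊗ (p0 ⅋ p0⊥))
      [⅋]  ⊢ (p0 ⅋ p0⊥)
        [Ax]  ⊢ p0, p0⊥
      [⅋]  ⊢ (p0 ⅋ p0⊥)
        [Ax]  ⊢ p0, p0⊥
    [Ax]  ⊢ p0, p0⊥

Result: YES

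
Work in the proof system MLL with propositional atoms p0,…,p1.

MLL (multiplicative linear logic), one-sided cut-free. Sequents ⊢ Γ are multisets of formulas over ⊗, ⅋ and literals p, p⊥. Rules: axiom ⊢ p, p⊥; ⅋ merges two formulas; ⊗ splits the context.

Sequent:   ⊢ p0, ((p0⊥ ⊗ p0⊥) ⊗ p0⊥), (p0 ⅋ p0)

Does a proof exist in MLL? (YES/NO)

Derivation trace:
[⅋]  ⊢ p0, ((p0⊥ ⊗ p0⊥) ⊗ p0⊥), (p0 ⅋ p0)
  [⊗]  ⊢ p0, p0, p0, ((p0⊥ ⊗ p0⊥) ⊗ p0⊥)
    [⊗]  ⊢ p0, p0, (p0⊥ ⊗ p0⊥)
      [Ax]  ⊢ p0, p0⊥
      [Ax]  ⊢ p0, p0⊥
    [Ax]  ⊢ p0, p0⊥

Result: YES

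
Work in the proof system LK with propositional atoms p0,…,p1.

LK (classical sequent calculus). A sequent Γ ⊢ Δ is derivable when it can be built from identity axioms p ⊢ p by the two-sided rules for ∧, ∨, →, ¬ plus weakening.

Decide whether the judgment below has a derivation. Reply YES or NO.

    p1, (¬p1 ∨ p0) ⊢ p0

Derivation trace:
[∨L] p1, (¬p1 ∨ p0) ⊢ p0
  [WR] p1, ¬p1 ⊢ p0
    [¬L] p1, ¬p1 ⊢ 
      [Ax] p1 ⊢ p1
  [Ax] p0 ⊢ p0

Result: YES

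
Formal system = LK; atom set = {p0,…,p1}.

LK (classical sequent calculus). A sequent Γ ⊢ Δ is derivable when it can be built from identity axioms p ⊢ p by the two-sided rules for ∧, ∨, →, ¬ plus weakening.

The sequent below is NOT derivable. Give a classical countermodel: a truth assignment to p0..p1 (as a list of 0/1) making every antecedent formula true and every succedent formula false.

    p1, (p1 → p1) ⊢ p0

Search for a countermodel by truth-table:
  v=00: Γ:[p1=F, (p1 → p1)=T] Δ:[p0=F] refutes=False
  v=01: Γ:[p1=T, (p1 → p1)=T] Δ:[p0=F] refutes=True  ← countermodel

Result: [0, 1]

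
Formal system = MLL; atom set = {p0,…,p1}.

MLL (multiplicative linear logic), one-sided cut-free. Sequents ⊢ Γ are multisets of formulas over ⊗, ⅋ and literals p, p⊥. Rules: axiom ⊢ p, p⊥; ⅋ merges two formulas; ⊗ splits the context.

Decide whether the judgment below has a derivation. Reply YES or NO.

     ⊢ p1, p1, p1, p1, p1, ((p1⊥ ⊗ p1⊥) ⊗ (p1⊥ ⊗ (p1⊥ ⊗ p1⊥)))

Proof tree:
[⊗]  ⊢ p1, p1, p1, p1, p1, ((p1⊥ ⊗ p1⊥) ⊗ (p1⊥ ⊗ (p1⊥ ⊗ p1⊥)))
  [⊗]  ⊢ p1, p1, (p1⊥ ⊗ p1⊥)
    [Ax]  ⊢ p1, p1⊥
    [Ax]  ⊢ p1, p1⊥
  [⊗]  ⊢ p1, p1, p1, (p1⊥ ⊗ (p1⊥ ⊗ p1⊥))
    [Ax]  ⊢ p1, p1⊥
    [⊗]  ⊢ p1, p1, (p1⊥ ⊗ p1⊥)
      [Ax]  ⊢ p1, p1⊥
      [Ax]  ⊢ p1, p1⊥

Result: YES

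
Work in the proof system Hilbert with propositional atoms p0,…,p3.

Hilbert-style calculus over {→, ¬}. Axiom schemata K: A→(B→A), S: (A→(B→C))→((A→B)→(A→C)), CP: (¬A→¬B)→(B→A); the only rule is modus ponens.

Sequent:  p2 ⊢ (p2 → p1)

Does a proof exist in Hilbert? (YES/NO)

Search for a countermodel by truth-table:
  v=0000: Γ:[p2=F] Δ:[(p2 → p1)=T] refutes=False
  v=0001: Γ:[p2=F] Δ:[(p2 → p1)=T] refutes=False
  v=0010: Γ:[p2=T] Δ:[(p2 → p1)=F] refutes=True  ← countermodel

Result: NO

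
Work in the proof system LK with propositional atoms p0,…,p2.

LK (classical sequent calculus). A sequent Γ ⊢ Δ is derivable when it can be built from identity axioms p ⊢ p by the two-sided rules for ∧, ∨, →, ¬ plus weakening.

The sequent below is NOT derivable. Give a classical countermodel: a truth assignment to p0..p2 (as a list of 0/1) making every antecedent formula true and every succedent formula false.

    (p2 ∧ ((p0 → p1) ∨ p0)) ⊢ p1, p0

Truth-table refutation:
  v=000: Γ:[(p2 ∧ ((p0 → p1) ∨ p0))=F] Δ:[p1=F, p0=F] refutes=False
  v=001: Γ:[(p2 ∧ ((p0 → p1) ∨ p0))=T] Δ:[p1=F, p0=F] refutes=True  ← countermodel

Result: [0, 0, 1]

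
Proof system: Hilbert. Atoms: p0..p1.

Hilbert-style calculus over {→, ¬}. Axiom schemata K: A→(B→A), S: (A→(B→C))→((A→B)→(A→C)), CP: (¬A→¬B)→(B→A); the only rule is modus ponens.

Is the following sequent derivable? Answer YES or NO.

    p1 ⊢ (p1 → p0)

Enumerate valuations to refute Γ ⊢ Δ:
  v=00: Γ:[p1=F] Δ:[(p1 → p0)=T] refutes=False
  v=01: Γ:[p1=T] Δ:[(p1 → p0)=F] refutes=True  ← countermodel

Result: NO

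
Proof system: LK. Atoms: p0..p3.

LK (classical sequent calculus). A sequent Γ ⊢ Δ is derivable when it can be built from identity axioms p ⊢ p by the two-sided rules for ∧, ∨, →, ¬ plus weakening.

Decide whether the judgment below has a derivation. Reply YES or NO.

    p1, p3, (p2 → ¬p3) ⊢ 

Enumerate valuations to refute Γ ⊢ Δ:
  v=0000: Γ:[p1=F, p3=F, (p2 → ¬p3)=T] Δ:[] refutes=False
  v=0001: Γ:[p1=F, p3=T, (p2 → ¬p3)=T] Δ:[] refutes=False
  v=0010: Γ:[p1=F, p3=F, (p2 → ¬p3)=T] Δ:[] refutes=False
  v=0011: Γ:[p1=F, p3=T, (p2 → ¬p3)=F] Δ:[] refutes=False
  v=0100: Γ:[p1=T, p3=F, (p2 → ¬p3)=T] Δ:[] refutes=False
  v=0101: Γ:[p1=T, p3=T, (p2 → ¬p3)=T] Δ:[] refutes=True  ← countermodel

Result: NO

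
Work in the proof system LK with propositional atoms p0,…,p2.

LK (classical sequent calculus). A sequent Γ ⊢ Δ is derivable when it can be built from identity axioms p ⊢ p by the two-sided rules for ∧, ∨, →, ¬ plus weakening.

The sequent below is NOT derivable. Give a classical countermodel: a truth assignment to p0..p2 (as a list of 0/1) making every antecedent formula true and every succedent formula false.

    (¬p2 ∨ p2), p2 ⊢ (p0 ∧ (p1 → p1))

Search for a countermodel by truth-table:
  v=000: Γ:[(¬p2 ∨ p2)=T, p2=F] Δ:[(p0 ∧ (p1 → p1))=F] refutes=False
  v=001: Γ:[(¬p2 ∨ p2)=T, p2=T] Δ:[(p0 ∧ (p1 → p1))=F] refutes=True  ← countermodel

Result: [0, 0, 1]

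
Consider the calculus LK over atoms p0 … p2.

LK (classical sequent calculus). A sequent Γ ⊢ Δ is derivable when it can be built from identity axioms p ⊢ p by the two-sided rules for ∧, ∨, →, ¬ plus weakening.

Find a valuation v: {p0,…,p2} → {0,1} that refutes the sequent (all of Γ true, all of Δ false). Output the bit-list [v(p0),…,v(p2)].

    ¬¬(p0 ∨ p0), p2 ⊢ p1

Enumerate valuations to refute Γ ⊢ Δ:
  v=000: Γ:[¬¬(p0 ∨ p0)=F, p2=F] Δ:[p1=F] refutes=False
  v=001: Γ:[¬¬(p0 ∨ p0)=F, p2=T] Δ:[p1=F] refutes=False
  v=010: Γ:[¬¬(p0 ∨ p0)=F, p2=F] Δ:[p1=T] refutes=False
  v=011: Γ:[¬¬(p0 ∨ p0)=F, p2=T] Δ:[p1=T] refutes=False
  v=100: Γ:[¬¬(p0 ∨ p0)=T, p2=F] Δ:[p1=F] refutes=False
  v=101: Γ:[¬¬(p0 ∨ p0)=T, p2=T] Δ:[p1=F] refutes=True  ← countermodel

Result: [1, 0, 1]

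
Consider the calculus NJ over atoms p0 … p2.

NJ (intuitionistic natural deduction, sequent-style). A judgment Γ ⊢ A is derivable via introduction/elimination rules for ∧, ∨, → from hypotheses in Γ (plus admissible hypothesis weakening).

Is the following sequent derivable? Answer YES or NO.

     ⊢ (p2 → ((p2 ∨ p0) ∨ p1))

Derivation (root first):
[→I]  ⊢ (p2 → ((p2 ∨ p0) ∨ p1))
  [∨I₁] p2 ⊢ ((p2 ∨ p0) ∨ p1)
    [∨I₁] p2 ⊢ (p2 ∨ p0)
      [Ax] p2 ⊢ p2

Result: YES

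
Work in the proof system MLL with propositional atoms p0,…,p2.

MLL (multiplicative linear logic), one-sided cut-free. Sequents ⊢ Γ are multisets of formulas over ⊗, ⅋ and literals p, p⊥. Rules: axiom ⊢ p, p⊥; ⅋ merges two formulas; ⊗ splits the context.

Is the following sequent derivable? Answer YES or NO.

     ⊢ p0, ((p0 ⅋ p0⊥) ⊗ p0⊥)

Derivation (root first):
[⊗]  ⊢ p0, ((p0 ⅋ p0⊥) ⊗ p0⊥)
  [⅋]  ⊢ (p0 ⅋ p0⊥)
    [Ax]  ⊢ p0, p0⊥
  [Ax]  ⊢ p0, p0⊥

Result: YES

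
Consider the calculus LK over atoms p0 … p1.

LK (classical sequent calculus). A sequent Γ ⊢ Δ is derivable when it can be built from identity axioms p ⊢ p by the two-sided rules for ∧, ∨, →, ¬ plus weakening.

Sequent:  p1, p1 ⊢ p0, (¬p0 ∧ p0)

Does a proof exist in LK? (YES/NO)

Enumerate valuations to refute Γ ⊢ Δ:
  v=00: Γ:[p1=F, p1=F] Δ:[p0=F, (¬p0 ∧ p0)=F] refutes=False
  v=01: Γ:[p1=T, p1=T] Δ:[p0=F, (¬p0 ∧ p0)=F] refutes=True  ← countermodel

Result: NO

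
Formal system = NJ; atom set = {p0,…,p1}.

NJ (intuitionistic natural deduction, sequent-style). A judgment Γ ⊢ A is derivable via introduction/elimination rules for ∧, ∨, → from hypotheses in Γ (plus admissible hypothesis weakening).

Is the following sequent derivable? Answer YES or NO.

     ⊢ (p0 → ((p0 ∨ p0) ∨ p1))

Proof tree:
[→I]  ⊢ (p0 → ((p0 ∨ p0) ∨ p1))
  [∨I₁] p0 ⊢ ((p0 ∨ p0) ∨ p1)
    [∨I₂] p0 ⊢ (p0 ∨ p0)
      [Ax] p0 ⊢ p0

Result: YES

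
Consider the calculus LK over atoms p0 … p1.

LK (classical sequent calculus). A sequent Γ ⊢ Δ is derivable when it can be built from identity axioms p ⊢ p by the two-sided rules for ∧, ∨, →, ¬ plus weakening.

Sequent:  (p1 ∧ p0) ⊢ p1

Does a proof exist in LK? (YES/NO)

Derivation (root first):
[∧L] (p1 ∧ p0) ⊢ p1
  [WL] p1, p0 ⊢ p1
    [Ax] p1 ⊢ p1

Result: YES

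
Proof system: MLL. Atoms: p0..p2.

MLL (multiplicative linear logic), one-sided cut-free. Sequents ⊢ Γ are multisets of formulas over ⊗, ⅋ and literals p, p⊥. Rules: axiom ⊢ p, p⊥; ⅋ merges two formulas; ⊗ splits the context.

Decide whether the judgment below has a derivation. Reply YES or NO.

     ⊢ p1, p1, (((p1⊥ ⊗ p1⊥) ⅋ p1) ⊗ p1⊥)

Proof tree:
[⊗]  ⊢ p1, p1, (((p1⊥ ⊗ p1⊥) ⅋ p1) ⊗ p1⊥)
  [⅋]  ⊢ p1, ((p1⊥ ⊗ p1⊥) ⅋ p1)
    [⊗]  ⊢ p1, p1, (p1⊥ ⊗ p1⊥)
      [Ax]  ⊢ p1, p1⊥
      [Ax]  ⊢ p1, p1⊥
  [Ax]  ⊢ p1, p1⊥

Result: YES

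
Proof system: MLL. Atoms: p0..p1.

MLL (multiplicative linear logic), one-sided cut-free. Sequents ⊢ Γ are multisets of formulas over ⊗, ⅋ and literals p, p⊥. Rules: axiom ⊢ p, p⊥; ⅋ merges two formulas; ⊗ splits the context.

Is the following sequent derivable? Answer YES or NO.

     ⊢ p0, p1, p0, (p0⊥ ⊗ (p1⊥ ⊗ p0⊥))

Proof tree:
[⊗]  ⊢ p0, p1, p0, (p0⊥ ⊗ (p1⊥ ⊗ p0⊥))
  [Ax]  ⊢ p0, p0⊥
  [⊗]  ⊢ p1, p0, (p1⊥ ⊗ p0⊥)
    [Ax]  ⊢ p1, p1⊥
    [Ax]  ⊢ p0, p0⊥

Result: YES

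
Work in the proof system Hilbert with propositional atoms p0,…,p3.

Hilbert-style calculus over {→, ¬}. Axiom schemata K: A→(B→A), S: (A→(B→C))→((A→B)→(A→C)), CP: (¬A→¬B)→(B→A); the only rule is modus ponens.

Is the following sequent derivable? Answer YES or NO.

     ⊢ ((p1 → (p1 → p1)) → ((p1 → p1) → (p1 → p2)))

Enumerate valuations to refute Γ ⊢ Δ:
  v=0000: Γ:[] Δ:[((p1 → (p1 → p1)) → ((p1 → p1) → (p1 → p2)))=T] refutes=False
  v=0001: Γ:[] Δ:[((p1 → (p1 → p1)) → ((p1 → p1) → (p1 → p2)))=T] refutes=False
  v=0010: Γ:[] Δ:[((p1 → (p1 → p1)) → ((p1 → p1) → (p1 → p2)))=T] refutes=False
  v=0011: Γ:[] Δ:[((p1 → (p1 → p1)) → ((p1 → p1) → (p1 → p2)))=T] refutes=False
  v=0100: Γ:[] Δ:[((p1 → (p1 → p1)) → ((p1 → p1) → (p1 → p2)))=F] refutes=True  ← countermodel

Result: NO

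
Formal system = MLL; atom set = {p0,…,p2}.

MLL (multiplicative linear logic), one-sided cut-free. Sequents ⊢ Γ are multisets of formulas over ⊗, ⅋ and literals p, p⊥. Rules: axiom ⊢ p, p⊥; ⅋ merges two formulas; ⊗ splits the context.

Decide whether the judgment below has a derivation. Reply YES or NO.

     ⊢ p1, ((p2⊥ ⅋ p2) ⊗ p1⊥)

Proof tree:
[⊗]  ⊢ p1, ((p2⊥ ⅋ p2) ⊗ p1⊥)
  [⅋]  ⊢ (p2⊥ ⅋ p2)
    [Ax]  ⊢ p2, p2⊥
  [Ax]  ⊢ p1, p1⊥

Result: YES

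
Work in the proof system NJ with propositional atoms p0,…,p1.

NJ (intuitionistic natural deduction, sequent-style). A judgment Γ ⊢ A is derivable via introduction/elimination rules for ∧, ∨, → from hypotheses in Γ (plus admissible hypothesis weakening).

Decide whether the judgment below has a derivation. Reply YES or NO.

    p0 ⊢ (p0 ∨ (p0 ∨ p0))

Derivation (root first):
[∨I₂] p0 ⊢ (p0 ∨ (p0 ∨ p0))
  [∨I₂] p0 ⊢ (p0 ∨ p0)
    [Ax] p0 ⊢ p0

Result: YES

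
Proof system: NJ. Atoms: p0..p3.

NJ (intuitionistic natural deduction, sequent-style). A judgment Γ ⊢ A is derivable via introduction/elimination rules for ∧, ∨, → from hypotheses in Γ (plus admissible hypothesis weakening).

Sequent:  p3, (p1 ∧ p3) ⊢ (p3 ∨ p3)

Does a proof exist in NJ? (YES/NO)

Derivation (root first):
[Wk] p3, (p1 ∧ p3) ⊢ (p3 ∨ p3)
  [∨I₂] p3 ⊢ (p3 ∨ p3)
    [Ax] p3 ⊢ p3

Result: YES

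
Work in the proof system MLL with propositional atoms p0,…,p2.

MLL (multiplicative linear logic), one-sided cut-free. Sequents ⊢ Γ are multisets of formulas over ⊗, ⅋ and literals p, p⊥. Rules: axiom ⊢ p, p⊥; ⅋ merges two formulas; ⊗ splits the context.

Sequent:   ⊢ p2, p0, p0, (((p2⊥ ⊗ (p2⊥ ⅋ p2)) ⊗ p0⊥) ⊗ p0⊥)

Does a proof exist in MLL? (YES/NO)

Derivation (root first):
[⊗]  ⊢ p2, p0, p0, (((p2⊥ ⊗ (p2⊥ ⅋ p2)) ⊗ p0⊥) ⊗ p0⊥)
  [⊗]  ⊢ p2, p0, ((p2⊥ ⊗ (p2⊥ ⅋ p2)) ⊗ p0⊥)
    [⊗]  ⊢ p2, (p2⊥ ⊗ (p2⊥ ⅋ p2))
      [Ax]  ⊢ p2, p2⊥
      [⅋]  ⊢ (p2⊥ ⅋ p2)
        [Ax]  ⊢ p2, p2⊥
    [Ax]  ⊢ p0, p0⊥
  [Ax]  ⊢ p0, p0⊥

Result: YES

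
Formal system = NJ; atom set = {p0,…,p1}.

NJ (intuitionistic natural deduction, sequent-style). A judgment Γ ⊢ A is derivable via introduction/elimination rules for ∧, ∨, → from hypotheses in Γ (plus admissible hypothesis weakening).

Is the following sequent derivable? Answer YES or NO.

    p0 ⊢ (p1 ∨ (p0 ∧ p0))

Derivation (root first):
[∨I₂] p0 ⊢ (p1 ∨ (p0 ∧ p0))
  [∧I] p0 ⊢ (p0 ∧ p0)
    [Ax] p0 ⊢ p0
    [Ax] p0 ⊢ p0

Result: YES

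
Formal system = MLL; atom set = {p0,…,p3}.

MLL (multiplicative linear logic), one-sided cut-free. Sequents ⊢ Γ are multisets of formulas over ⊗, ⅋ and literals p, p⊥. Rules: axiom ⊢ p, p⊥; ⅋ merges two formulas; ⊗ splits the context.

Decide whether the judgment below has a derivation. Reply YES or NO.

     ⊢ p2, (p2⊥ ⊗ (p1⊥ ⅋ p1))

Derivation trace:
[⊗]  ⊢ p2, (p2⊥ ⊗ (p1⊥ ⅋ p1))
  [Ax]  ⊢ p2, p2⊥
  [⅋]  ⊢ (p1⊥ ⅋ p1)
    [Ax]  ⊢ p1, p1⊥

Result: YES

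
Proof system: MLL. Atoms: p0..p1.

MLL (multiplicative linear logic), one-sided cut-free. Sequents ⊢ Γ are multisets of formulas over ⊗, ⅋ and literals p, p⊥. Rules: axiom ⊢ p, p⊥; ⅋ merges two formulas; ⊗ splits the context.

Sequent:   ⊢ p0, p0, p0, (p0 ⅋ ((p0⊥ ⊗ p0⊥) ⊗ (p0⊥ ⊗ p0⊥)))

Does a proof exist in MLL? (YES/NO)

Derivation (root first):
[⅋]  ⊢ p0, p0, p0, (p0 ⅋ ((p0⊥ ⊗ p0⊥) ⊗ (p0⊥ ⊗ p0⊥)))
  [⊗]  ⊢ p0, p0, p0, p0, ((p0⊥ ⊗ p0⊥) ⊗ (p0⊥ ⊗ p0⊥))
    [⊗]  ⊢ p0, p0, (p0⊥ ⊗ p0⊥)
      [Ax]  ⊢ p0, p0⊥
      [Ax]  ⊢ p0, p0⊥
    [⊗]  ⊢ p0, p0, (p0⊥ ⊗ p0⊥)
      [Ax]  ⊢ p0, p0⊥
      [Ax]  ⊢ p0, p0⊥

Result: YES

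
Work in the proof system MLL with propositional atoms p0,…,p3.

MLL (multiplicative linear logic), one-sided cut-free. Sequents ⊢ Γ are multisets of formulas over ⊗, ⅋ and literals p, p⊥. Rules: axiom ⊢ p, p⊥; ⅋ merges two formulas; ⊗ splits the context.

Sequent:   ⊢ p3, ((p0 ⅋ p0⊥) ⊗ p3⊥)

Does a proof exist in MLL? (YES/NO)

Derivation (root first):
[⊗]  ⊢ p3, ((p0 ⅋ p0⊥) ⊗ p3⊥)
  [⅋]  ⊢ (p0 ⅋ p0⊥)
    [Ax]  ⊢ p0, p0⊥
  [Ax]  ⊢ p3, p3⊥

Result: YES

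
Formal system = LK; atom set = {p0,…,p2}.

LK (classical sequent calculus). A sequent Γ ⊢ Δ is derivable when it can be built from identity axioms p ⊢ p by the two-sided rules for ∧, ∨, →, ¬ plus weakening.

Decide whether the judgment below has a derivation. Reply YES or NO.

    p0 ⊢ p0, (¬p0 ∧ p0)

Derivation (root first):
[∧R] p0 ⊢ p0, (¬p0 ∧ p0)
  [¬R]  ⊢ p0, ¬p0
    [Ax] p0 ⊢ p0
  [Ax] p0 ⊢ p0

Result: YES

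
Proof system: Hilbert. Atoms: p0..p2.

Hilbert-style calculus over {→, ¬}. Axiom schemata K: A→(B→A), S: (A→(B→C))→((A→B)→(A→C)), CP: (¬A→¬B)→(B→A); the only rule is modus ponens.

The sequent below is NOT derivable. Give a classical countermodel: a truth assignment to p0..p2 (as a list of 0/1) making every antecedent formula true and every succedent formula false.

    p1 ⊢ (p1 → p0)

Search for a countermodel by truth-table:
  v=000: Γ:[p1=F] Δ:[(p1 → p0)=T] refutes=False
  v=001: Γ:[p1=F] Δ:[(p1 → p0)=T] refutes=False
  v=010: Γ:[p1=T] Δ:[(p1 → p0)=F] refutes=True  ← countermodel

Result: [0, 1, 0]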